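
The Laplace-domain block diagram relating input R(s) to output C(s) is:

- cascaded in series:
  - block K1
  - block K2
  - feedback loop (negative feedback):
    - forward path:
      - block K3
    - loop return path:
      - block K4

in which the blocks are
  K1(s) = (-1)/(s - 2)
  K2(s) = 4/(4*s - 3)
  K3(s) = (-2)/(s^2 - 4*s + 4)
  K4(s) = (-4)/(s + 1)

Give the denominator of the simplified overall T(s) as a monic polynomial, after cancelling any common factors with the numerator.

Reducing step by step:

Step 1. close the feedback loop around K3, K4 = (-2*s - 2)/(s^3 - 3*s^2 + 12)
Step 2. combine K1, K2, [K3/(1+K3*K4)] in series = (8*s + 8)/(4*s^5 - 23*s^4 + 39*s^3 + 30*s^2 - 132*s + 72)
No further cancellation is possible in the step-2 result, so that is T(s). Its denominator becomes monic after dividing by the leading coefficient 4.

Answer: s^5 - 23*s^4/4 + 39*s^3/4 + 15*s^2/2 - 33*s + 18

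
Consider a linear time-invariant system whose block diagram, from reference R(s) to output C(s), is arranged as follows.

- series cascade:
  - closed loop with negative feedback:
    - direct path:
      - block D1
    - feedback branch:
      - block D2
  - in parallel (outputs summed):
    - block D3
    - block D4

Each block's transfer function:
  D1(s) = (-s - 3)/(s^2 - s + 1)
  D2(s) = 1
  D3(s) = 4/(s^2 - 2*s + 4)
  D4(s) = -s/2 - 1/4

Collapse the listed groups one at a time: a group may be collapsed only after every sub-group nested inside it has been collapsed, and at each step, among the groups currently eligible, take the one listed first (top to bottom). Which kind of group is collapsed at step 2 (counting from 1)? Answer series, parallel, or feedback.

Answer: parallel

Working:
1. close the feedback loop around D1, D2
2. parallel reduction of D3, D4
3. reduce the series chain [D1/(1+D1*D2)], (D3+D4)
At step 2 the group reduced is parallel.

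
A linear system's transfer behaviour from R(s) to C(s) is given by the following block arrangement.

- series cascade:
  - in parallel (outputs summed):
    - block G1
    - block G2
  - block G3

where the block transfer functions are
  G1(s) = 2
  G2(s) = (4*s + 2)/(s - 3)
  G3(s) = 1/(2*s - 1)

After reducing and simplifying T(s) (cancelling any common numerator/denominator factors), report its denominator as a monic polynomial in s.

Reducing step by step:

Step 1. reduce the parallel group G1, G2 -> (6*s - 4)/(s - 3)
Step 2. reduce the series chain (G1+G2), G3 -> (6*s - 4)/(2*s^2 - 7*s + 3)
Step 2 gives the fully reduced T(s), with no common factor left to cancel. The denominator's leading coefficient is 2, so divide each of its coefficients by 2 to get the monic form.

Answer: s^2 - 7*s/2 + 3/2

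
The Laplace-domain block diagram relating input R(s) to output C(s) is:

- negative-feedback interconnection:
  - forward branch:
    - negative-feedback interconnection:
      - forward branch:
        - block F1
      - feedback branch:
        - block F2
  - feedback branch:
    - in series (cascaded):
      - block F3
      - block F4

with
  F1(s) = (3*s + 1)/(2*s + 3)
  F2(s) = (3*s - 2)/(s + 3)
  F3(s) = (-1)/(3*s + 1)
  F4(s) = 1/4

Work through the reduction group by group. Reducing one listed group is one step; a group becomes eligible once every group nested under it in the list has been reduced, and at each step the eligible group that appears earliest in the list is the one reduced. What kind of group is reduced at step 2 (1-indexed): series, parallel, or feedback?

[1] apply the feedback formula to F1, F2
[2] cascade F3, F4
[3] collapse the loop ([F1/(1+F1*F2)] forward, (F3*F4) return)
Step 2 collapses a series group.

Hence the answer: series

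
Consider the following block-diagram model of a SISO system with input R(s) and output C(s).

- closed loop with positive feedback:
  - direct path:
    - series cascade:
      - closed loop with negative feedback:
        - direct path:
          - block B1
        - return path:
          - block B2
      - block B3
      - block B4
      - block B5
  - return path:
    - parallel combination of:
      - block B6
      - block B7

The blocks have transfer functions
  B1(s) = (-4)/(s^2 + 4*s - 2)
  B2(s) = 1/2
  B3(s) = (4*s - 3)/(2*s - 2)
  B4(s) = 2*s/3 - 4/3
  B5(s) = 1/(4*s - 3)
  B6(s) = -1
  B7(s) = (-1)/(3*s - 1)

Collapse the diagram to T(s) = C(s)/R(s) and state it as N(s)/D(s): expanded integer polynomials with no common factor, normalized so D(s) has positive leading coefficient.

The answer is (-12*s^2 + 28*s - 8)/(9*s^4 + 24*s^3 - 93*s^2 + 84*s - 12).

Reasoning:
Step 1 - feedback reduction of B1, B2 -> (-4)/(s^2 + 4*s - 4)
Step 2 - series reduction of [B1/(1+B1*B2)], B3, B4, B5 -> (8 - 4*s)/(3*s^3 + 9*s^2 - 24*s + 12)
Step 3 - add B6, B7 (parallel) -> (-3*s)/(3*s - 1)
Step 4 - feedback reduction of ([B1/(1+B1*B2)]*B3*B4*B5), (B6+B7), giving the overall T(s)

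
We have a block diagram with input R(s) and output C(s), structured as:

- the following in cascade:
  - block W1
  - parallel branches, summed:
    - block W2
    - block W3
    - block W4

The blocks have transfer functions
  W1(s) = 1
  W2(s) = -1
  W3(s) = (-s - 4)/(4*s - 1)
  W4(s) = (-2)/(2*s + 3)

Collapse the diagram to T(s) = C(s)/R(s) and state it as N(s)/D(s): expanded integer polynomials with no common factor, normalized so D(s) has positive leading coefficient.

(1) combine W2, W3, W4 in parallel; result (-10*s^2 - 29*s - 7)/(8*s^2 + 10*s - 3)
(2) reduce the series chain W1, (W2+W3+W4): this yields T(s), and no further normalization is needed

Answer: (-10*s^2 - 29*s - 7)/(8*s^2 + 10*s - 3)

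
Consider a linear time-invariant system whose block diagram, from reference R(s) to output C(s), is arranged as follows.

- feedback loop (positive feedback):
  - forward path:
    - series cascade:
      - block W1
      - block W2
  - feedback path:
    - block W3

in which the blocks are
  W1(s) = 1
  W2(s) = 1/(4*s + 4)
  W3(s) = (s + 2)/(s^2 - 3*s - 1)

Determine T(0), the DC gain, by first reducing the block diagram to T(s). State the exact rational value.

Answer: 1/6

Working:
1. reduce the series chain W1, W2; result 1/(4*s + 4)
2. feedback reduction of (W1*W2), W3; result (s^2 - 3*s - 1)/(4*s^3 - 8*s^2 - 17*s - 6)
The step-2 result is T(s). Setting s = 0: T(0) = -1/(-6) = 1/6.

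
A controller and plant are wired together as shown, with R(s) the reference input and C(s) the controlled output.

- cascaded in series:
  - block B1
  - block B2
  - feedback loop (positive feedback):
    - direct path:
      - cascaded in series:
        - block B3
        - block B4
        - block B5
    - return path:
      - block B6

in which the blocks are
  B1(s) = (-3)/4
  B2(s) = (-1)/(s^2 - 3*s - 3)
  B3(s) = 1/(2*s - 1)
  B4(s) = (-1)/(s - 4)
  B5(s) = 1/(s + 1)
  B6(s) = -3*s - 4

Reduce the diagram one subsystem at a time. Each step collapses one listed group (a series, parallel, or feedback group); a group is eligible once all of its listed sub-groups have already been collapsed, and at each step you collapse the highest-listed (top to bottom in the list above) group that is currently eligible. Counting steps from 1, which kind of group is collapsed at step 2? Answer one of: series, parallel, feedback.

Answer: feedback

Working:
Step 1 - combine B3, B4, B5 in series
Step 2 - reduce the feedback loop with forward (B3*B4*B5) and return B6
Step 3 - reduce the series chain B1, B2, [(B3*B4*B5)/(1-(B3*B4*B5)*B6)]
So the answer for step 2 is feedback.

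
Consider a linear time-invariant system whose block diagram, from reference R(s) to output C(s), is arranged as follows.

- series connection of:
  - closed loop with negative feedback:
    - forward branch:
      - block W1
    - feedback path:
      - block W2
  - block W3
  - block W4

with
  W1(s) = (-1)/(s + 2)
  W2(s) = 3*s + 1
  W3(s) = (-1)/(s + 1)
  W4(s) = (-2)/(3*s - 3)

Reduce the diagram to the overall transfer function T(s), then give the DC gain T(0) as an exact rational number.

1. apply the feedback formula to W1, W2: 1/(2*s - 1)
2. cascade [W1/(1+W1*W2)], W3, W4: 2/(6*s^3 - 3*s^2 - 6*s + 3)
Evaluating the step-2 result (the overall T(s)) at s = 0 gives T(0) = 2/3.

Final answer: 2/3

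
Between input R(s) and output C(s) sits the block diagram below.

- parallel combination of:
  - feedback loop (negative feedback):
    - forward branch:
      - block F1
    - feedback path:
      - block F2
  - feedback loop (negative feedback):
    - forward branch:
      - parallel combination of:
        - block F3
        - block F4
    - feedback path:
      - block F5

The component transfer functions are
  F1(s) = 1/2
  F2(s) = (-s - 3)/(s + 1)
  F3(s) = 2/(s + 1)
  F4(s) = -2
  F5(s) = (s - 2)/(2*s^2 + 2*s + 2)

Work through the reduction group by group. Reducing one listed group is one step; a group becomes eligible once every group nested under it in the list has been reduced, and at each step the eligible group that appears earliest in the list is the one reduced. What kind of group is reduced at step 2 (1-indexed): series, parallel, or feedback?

Reducing step by step:

Step 1 - feedback reduction of F1, F2
Step 2 - sum the parallel branches F3, F4
Step 3 - collapse the loop ((F3+F4) forward, F5 return)
Step 4 - parallel reduction of [F1/(1+F1*F2)], [(F3+F4)/(1+(F3+F4)*F5)]
Step 2 collapses a parallel group.

Answer: parallel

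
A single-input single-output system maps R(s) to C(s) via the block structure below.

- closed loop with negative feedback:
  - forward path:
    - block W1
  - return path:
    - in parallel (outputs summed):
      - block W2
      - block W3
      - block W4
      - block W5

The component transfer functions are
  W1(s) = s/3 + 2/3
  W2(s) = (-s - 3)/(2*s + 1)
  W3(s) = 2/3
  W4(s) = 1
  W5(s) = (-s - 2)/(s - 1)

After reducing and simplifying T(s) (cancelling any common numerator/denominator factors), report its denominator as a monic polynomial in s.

1. combine W2, W3, W4, W5 in parallel -> (s^2 - 26*s - 2)/(6*s^2 - 3*s - 3)
2. collapse the loop (W1 forward, (W2+W3+W4+W5) return) -> (6*s^3 + 9*s^2 - 9*s - 6)/(s^3 - 6*s^2 - 63*s - 13)
No further cancellation is possible in the step-2 result, so that is T(s). Its denominator is already monic.

Hence the answer: s^3 - 6*s^2 - 63*s - 13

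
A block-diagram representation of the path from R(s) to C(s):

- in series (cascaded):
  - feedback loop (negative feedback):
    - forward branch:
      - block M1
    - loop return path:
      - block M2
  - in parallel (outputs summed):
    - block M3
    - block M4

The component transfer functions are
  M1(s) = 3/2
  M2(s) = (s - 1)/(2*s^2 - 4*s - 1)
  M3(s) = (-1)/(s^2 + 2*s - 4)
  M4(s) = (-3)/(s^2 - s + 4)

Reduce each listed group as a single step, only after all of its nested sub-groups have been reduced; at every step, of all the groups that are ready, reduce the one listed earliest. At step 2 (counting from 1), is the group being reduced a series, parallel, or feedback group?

The answer is parallel.

Reasoning:
1. feedback reduction of M1, M2
2. combine M3, M4 in parallel
3. reduce the series chain [M1/(1+M1*M2)], (M3+M4)
The group at step 2 is a parallel group.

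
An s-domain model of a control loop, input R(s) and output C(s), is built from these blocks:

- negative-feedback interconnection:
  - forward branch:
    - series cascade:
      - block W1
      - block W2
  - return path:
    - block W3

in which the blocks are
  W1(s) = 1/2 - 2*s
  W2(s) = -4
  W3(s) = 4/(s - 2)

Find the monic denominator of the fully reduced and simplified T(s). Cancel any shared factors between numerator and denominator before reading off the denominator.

(1) series reduction of W1, W2 = 8*s - 2
(2) apply the feedback formula to (W1*W2), W3 = (8*s^2 - 18*s + 4)/(33*s - 10)
That last expression is T(s), already simplified. Scaling its denominator by 1/33 (the reciprocal of the leading coefficient) yields the monic denominator.

Therefore the answer is s - 10/33.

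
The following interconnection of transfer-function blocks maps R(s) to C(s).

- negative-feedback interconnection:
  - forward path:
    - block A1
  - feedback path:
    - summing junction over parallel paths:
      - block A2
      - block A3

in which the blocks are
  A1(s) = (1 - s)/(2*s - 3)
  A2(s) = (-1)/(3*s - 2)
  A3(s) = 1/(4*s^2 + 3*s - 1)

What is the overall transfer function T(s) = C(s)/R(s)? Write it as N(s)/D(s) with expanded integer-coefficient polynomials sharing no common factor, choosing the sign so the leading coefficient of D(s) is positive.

Answer: (-12*s^4 + 11*s^3 + 10*s^2 - 11*s + 2)/(24*s^4 - 30*s^3 - 25*s^2 + 32*s - 7)

Working:
Step 1 - add A2, A3 (parallel), giving (-4*s^2 - 1)/(12*s^3 + s^2 - 9*s + 2)
Step 2 - apply the feedback formula to A1, (A2+A3): this yields T(s), and no further normalization is needed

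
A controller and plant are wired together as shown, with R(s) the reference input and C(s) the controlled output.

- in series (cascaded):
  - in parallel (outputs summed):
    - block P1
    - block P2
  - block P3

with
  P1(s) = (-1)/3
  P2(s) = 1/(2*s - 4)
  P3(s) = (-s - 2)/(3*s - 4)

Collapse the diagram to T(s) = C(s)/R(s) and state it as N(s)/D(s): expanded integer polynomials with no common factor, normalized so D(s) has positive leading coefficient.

Answer: (2*s^2 - 3*s - 14)/(18*s^2 - 60*s + 48)

Working:
Step 1. combine P1, P2 in parallel, giving (7 - 2*s)/(6*s - 12)
Step 2. combine (P1+P2), P3 in series; the result is T(s) itself (integer coefficients, no common factor, positive leading denominator coefficient)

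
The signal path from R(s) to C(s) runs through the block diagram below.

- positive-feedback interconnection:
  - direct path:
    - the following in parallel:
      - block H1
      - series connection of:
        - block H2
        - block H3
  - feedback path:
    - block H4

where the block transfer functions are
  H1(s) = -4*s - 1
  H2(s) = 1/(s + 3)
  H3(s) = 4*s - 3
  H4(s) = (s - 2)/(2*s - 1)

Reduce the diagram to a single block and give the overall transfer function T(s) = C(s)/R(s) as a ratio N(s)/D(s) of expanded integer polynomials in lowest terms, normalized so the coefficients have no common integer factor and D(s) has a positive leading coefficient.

Step 1 - multiply H2, H3 (series) -> (4*s - 3)/(s + 3)
Step 2 - add H1, (H2*H3) (parallel) -> (-4*s^2 - 9*s - 6)/(s + 3)
Step 3 - close the feedback loop around (H1+(H2*H3)), H4 - this is the overall T(s), already in the required normalized form

Therefore the answer is (-8*s^3 - 14*s^2 - 3*s + 6)/(4*s^3 + 3*s^2 - 7*s - 15).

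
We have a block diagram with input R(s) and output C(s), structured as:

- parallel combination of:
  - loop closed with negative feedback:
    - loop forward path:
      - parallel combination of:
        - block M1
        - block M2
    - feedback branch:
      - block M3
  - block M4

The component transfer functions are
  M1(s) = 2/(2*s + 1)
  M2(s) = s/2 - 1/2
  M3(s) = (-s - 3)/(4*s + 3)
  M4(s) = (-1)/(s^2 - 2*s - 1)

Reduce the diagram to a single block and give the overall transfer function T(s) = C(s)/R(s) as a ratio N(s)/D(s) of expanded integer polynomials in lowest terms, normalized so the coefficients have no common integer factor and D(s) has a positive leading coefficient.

Reducing step by step:

[1] reduce the parallel group M1, M2: (2*s^2 - s + 3)/(4*s + 2)
[2] close the feedback loop around (M1+M2), M3: (-8*s^3 - 2*s^2 - 9*s - 9)/(2*s^3 - 11*s^2 - 20*s + 3)
[3] combine [(M1+M2)/(1+(M1+M2)*M3)], M4 in parallel: this yields T(s), and no further normalization is needed

Answer: (-8*s^5 + 14*s^4 + s^3 + 22*s^2 + 47*s + 6)/(2*s^5 - 15*s^4 + 54*s^2 + 14*s - 3)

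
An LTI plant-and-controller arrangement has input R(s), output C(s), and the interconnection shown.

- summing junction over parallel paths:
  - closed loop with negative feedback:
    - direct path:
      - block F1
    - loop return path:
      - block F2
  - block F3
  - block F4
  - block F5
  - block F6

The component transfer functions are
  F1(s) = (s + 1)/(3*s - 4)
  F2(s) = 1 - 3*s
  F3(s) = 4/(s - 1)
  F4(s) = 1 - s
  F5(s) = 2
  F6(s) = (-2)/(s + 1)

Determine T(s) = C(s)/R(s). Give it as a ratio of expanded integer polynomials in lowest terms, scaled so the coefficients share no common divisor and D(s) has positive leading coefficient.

Step 1 - collapse the loop (F1 forward, F2 return) gives (-s - 1)/(3*s^2 - s + 3)
Step 2 - parallel reduction of [F1/(1+F1*F2)], F3, F4, F5, F6; the result is T(s) itself (integer coefficients, no common factor, positive leading denominator coefficient)

Answer: (-3*s^5 + 10*s^4 + 2*s^3 + 14*s^2 + 7*s + 10)/(3*s^4 - s^3 + s - 3)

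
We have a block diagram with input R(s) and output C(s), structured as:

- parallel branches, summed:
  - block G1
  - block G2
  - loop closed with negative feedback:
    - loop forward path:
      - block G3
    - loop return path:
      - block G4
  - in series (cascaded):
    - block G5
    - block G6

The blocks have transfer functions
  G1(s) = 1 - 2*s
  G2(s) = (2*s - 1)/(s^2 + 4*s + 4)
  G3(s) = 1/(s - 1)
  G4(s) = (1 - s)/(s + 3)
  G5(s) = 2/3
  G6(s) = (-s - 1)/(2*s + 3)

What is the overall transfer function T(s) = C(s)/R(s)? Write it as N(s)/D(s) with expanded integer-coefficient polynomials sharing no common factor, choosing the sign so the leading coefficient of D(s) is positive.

Step 1. apply the feedback formula to G3, G4 gives (s + 3)/(s^2 + s - 2)
Step 2. combine G5, G6 in series gives (-2*s - 2)/(6*s + 9)
Step 3. sum the parallel branches G1, G2, [G3/(1+G3*G4)], (G5*G6): this yields T(s), and no further normalization is needed

Hence the answer: (-12*s^5 - 50*s^4 - 17*s^3 + 108*s^2 + 116*s + 35)/(6*s^4 + 27*s^3 + 27*s^2 - 24*s - 36)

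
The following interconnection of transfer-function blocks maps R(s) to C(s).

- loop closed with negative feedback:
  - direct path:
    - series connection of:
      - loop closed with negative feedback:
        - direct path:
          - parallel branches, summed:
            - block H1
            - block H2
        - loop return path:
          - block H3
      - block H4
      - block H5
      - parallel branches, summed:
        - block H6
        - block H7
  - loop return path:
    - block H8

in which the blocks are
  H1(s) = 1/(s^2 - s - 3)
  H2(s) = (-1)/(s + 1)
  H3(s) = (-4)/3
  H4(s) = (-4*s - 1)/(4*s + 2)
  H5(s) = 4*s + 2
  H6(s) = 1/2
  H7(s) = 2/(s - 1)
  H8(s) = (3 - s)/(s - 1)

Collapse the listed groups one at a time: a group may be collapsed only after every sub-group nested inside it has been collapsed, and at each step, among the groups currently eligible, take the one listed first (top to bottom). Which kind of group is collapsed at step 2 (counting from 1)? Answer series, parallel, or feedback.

Step 1 - reduce the parallel group H1, H2
Step 2 - reduce the feedback loop with forward (H1+H2) and return H3
Step 3 - add H6, H7 (parallel)
Step 4 - series reduction of [(H1+H2)/(1+(H1+H2)*H3)], H4, H5, (H6+H7)
Step 5 - apply the feedback formula to ([(H1+H2)/(1+(H1+H2)*H3)]*H4*H5*(H6+H7)), H8
Step 2: feedback.

Hence the answer: feedback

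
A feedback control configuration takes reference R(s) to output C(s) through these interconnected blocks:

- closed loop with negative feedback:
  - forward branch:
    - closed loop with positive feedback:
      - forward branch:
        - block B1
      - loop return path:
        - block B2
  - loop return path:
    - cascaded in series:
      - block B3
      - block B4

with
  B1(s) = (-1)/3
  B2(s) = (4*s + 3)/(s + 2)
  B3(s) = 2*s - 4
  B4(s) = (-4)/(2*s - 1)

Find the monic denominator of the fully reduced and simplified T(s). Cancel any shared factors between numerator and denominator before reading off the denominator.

The answer is s^2 + s/2 - 41/22.

Reasoning:
[1] reduce the feedback loop with forward B1 and return B2: (-s - 2)/(7*s + 9)
[2] multiply B3, B4 (series): (16 - 8*s)/(2*s - 1)
[3] collapse the loop ([B1/(1-B1*B2)] forward, (B3*B4) return): (-2*s^2 - 3*s + 2)/(22*s^2 + 11*s - 41)
No further cancellation is possible in the step-3 result, so that is T(s). Its denominator becomes monic after dividing by the leading coefficient 22.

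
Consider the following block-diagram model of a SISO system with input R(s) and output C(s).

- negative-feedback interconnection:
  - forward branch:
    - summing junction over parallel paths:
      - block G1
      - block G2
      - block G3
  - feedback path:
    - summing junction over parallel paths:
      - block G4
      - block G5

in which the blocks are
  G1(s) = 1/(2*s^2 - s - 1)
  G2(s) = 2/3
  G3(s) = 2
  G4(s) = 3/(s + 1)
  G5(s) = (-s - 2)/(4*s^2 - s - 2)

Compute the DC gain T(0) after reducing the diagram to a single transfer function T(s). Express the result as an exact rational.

First reduce the diagram to T(s).

1. sum the parallel branches G1, G2, G3: (16*s^2 - 8*s - 5)/(6*s^2 - 3*s - 3)
2. reduce the parallel group G4, G5: (11*s^2 - 6*s - 8)/(4*s^3 + 3*s^2 - 3*s - 2)
3. collapse the loop ((G1+G2+G3) forward, (G4+G5) return): (64*s^5 + 16*s^4 - 92*s^3 - 23*s^2 + 31*s + 10)/(24*s^5 + 182*s^4 - 223*s^3 - 147*s^2 + 109*s + 46)
Evaluating the step-3 result (the overall T(s)) at s = 0 gives T(0) = 10/46 = 5/23.

Answer: 5/23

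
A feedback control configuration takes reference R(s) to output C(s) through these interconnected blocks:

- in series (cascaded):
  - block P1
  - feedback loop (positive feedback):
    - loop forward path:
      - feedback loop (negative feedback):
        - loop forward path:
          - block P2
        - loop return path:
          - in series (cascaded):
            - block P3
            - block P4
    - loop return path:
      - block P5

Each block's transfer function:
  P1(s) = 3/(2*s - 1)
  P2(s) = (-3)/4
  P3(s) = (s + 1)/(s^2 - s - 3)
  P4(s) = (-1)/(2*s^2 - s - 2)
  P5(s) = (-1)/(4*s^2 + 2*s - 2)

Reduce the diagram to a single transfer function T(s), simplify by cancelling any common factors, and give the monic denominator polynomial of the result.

Reducing step by step:

Step 1: multiply P3, P4 (series), giving (-s - 1)/(2*s^4 - 3*s^3 - 7*s^2 + 5*s + 6)
Step 2: reduce the feedback loop with forward P2 and return (P3*P4), giving (-6*s^4 + 9*s^3 + 21*s^2 - 15*s - 18)/(8*s^4 - 12*s^3 - 28*s^2 + 23*s + 27)
Step 3: apply the feedback formula to [P2/(1+P2*(P3*P4))], P5, giving (-24*s^6 + 24*s^5 + 114*s^4 - 36*s^3 - 144*s^2 - 6*s + 36)/(32*s^6 - 32*s^5 - 158*s^4 + 69*s^3 + 231*s^2 - 7*s - 72)
Step 4: multiply P1, [[P2/(1+P2*(P3*P4))]/(1-[P2/(1+P2*(P3*P4))]*P5)] (series), giving (-36*s^5 + 18*s^4 + 180*s^3 + 36*s^2 - 198*s - 108)/(32*s^6 - 32*s^5 - 158*s^4 + 69*s^3 + 231*s^2 - 7*s - 72)
Step 4 gives the fully reduced T(s), with no common factor left to cancel. The denominator's leading coefficient is 32, so divide each of its coefficients by 32 to get the monic form.

Answer: s^6 - s^5 - 79*s^4/16 + 69*s^3/32 + 231*s^2/32 - 7*s/32 - 9/4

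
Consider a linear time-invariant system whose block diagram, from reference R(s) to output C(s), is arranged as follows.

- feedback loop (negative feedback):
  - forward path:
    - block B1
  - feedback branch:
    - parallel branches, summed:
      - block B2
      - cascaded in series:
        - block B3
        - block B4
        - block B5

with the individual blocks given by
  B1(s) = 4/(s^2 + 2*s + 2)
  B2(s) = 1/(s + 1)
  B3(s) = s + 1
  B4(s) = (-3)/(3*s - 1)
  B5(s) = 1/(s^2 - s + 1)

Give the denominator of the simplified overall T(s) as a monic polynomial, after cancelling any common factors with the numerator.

Reducing step by step:

[1] series reduction of B3, B4, B5: (-3*s - 3)/(3*s^3 - 4*s^2 + 4*s - 1)
[2] combine B2, (B3*B4*B5) in parallel: (3*s^3 - 7*s^2 - 2*s - 4)/(3*s^4 - s^3 + 3*s - 1)
[3] feedback reduction of B1, (B2+(B3*B4*B5)): (12*s^4 - 4*s^3 + 12*s - 4)/(3*s^6 + 5*s^5 + 4*s^4 + 13*s^3 - 23*s^2 - 4*s - 18)
Step 3 gives the fully reduced T(s), with no common factor left to cancel. The denominator's leading coefficient is 3, so divide each of its coefficients by 3 to get the monic form.

Answer: s^6 + 5*s^5/3 + 4*s^4/3 + 13*s^3/3 - 23*s^2/3 - 4*s/3 - 6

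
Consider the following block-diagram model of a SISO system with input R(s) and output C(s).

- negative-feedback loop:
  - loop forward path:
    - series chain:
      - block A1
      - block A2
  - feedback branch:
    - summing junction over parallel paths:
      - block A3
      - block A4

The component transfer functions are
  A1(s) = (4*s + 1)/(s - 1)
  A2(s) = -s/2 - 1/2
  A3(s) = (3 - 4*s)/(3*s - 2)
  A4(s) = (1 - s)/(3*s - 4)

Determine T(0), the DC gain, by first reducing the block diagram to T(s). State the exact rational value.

The answer is 4.

Reasoning:
Step 1: series reduction of A1, A2 gives (-4*s^2 - 5*s - 1)/(2*s - 2)
Step 2: add A3, A4 (parallel) gives (-15*s^2 + 30*s - 14)/(9*s^2 - 18*s + 8)
Step 3: feedback reduction of (A1*A2), (A3+A4) gives (-36*s^4 + 27*s^3 + 49*s^2 - 22*s - 8)/(60*s^4 - 27*s^3 - 133*s^2 + 92*s - 2)
Step 3 gives the overall T(s). Then T(0) = -8/(-2) = 4.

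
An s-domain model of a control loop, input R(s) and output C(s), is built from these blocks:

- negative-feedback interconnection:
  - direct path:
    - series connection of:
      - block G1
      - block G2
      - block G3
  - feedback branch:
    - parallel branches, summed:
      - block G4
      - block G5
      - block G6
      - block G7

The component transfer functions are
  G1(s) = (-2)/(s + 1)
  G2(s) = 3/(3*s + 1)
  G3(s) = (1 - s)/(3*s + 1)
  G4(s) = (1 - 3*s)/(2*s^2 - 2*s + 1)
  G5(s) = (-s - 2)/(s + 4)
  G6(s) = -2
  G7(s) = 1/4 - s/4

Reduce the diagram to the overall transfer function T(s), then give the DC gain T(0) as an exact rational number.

First reduce the diagram to T(s).

Step 1 - reduce the series chain G1, G2, G3 -> (6*s - 6)/(9*s^3 + 15*s^2 + 7*s + 1)
Step 2 - reduce the parallel group G4, G5, G6, G7 -> (-2*s^4 - 28*s^3 - 55*s^2 + 13*s - 20)/(8*s^3 + 24*s^2 - 28*s + 16)
Step 3 - collapse the loop ((G1*G2*G3) forward, (G4+G5+G6+G7) return) -> (24*s^4 + 48*s^3 - 156*s^2 + 132*s - 48)/(36*s^6 + 162*s^5 + 4*s^4 - 131*s^3 + 238*s^2 - 57*s + 68)
DC gain: substitute s = 0 into T(s) from step 3: T(0) = -48/68 = -12/17.

Answer: -12/17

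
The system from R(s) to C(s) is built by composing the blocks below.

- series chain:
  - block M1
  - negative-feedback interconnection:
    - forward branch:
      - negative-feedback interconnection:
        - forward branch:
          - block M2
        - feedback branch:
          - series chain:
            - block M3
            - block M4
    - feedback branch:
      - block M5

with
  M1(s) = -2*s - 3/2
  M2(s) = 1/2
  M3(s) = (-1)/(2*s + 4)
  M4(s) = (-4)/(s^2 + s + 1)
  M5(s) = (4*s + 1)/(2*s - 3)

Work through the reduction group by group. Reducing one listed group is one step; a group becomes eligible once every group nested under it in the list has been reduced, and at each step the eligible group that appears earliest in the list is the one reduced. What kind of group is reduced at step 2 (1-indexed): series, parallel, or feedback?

1. reduce the series chain M3, M4
2. reduce the feedback loop with forward M2 and return (M3*M4)
3. reduce the feedback loop with forward [M2/(1+M2*(M3*M4))] and return M5
4. series reduction of M1, [[M2/(1+M2*(M3*M4))]/(1+[M2/(1+M2*(M3*M4))]*M5)]
Step 2: feedback.

Answer: feedback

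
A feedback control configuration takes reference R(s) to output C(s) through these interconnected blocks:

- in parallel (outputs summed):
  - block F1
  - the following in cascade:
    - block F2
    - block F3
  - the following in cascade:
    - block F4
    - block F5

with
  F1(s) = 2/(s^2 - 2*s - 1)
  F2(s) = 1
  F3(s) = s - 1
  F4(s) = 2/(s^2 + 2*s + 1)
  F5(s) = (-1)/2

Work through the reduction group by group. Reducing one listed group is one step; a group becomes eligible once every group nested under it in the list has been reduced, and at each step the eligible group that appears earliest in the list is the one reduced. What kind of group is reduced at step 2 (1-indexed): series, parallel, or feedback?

Reducing step by step:

Step 1: multiply F2, F3 (series)
Step 2: reduce the series chain F4, F5
Step 3: sum the parallel branches F1, (F2*F3), (F4*F5)
At step 2 the group reduced is series.

Answer: series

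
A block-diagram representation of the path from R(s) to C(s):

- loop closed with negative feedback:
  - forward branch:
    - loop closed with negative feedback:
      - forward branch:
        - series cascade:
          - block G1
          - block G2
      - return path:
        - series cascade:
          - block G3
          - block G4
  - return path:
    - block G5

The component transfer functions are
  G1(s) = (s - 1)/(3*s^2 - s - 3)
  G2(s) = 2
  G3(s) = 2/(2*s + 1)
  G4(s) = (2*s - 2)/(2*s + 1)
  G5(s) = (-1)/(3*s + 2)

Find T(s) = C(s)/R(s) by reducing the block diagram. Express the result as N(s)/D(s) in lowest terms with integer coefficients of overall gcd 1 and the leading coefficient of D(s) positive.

1. combine G1, G2 in series: (2*s - 2)/(3*s^2 - s - 3)
2. multiply G3, G4 (series): (4*s - 4)/(4*s^2 + 4*s + 1)
3. apply the feedback formula to (G1*G2), (G3*G4): (8*s^3 - 6*s - 2)/(12*s^4 + 8*s^3 - 5*s^2 - 29*s + 5)
4. apply the feedback formula to [(G1*G2)/(1+(G1*G2)*(G3*G4))], G5; the result is T(s) itself (integer coefficients, no common factor, positive leading denominator coefficient)

Final answer: (24*s^4 + 16*s^3 - 18*s^2 - 18*s - 4)/(36*s^5 + 48*s^4 - 7*s^3 - 97*s^2 - 37*s + 12)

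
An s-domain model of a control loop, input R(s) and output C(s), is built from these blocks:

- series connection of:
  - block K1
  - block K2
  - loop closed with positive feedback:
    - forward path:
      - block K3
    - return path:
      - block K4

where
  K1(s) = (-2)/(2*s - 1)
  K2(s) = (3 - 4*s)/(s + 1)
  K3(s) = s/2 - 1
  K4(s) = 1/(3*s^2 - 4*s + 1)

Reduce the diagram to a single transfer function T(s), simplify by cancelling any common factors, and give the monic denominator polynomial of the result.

First reduce the diagram to T(s).

Step 1: reduce the feedback loop with forward K3 and return K4; result (3*s^3 - 10*s^2 + 9*s - 2)/(6*s^2 - 9*s + 4)
Step 2: reduce the series chain K1, K2, [K3/(1-K3*K4)]; result (24*s^4 - 98*s^3 + 132*s^2 - 70*s + 12)/(12*s^4 - 12*s^3 - 7*s^2 + 13*s - 4)
Step 2 gives the fully reduced T(s), with no common factor left to cancel. The denominator's leading coefficient is 12, so divide each of its coefficients by 12 to get the monic form.

Answer: s^4 - s^3 - 7*s^2/12 + 13*s/12 - 1/3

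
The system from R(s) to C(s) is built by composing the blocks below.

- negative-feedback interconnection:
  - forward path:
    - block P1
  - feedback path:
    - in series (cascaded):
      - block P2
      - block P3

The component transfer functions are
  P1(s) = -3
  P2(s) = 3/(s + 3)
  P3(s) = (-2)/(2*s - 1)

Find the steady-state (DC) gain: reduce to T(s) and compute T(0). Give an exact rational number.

Step 1 - combine P2, P3 in series gives (-6)/(2*s^2 + 5*s - 3)
Step 2 - collapse the loop (P1 forward, (P2*P3) return) gives (-6*s^2 - 15*s + 9)/(2*s^2 + 5*s + 15)
The step-2 result is T(s). Setting s = 0: T(0) = 9/15 = 3/5.

Answer: 3/5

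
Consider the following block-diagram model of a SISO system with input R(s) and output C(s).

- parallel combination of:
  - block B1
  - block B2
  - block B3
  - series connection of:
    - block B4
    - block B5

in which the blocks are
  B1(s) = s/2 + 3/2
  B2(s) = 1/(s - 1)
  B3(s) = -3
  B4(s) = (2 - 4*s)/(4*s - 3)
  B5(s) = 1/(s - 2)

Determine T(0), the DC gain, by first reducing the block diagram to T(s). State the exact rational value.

Answer: -13/6

Working:
[1] series reduction of B4, B5; result (2 - 4*s)/(4*s^2 - 11*s + 6)
[2] add B1, B2, B3, (B4*B5) (parallel); result (4*s^4 - 27*s^3 + 62*s^2 - 67*s + 26)/(8*s^3 - 30*s^2 + 34*s - 12)
Evaluating the step-2 result (the overall T(s)) at s = 0 gives T(0) = 26/(-12) = -13/6.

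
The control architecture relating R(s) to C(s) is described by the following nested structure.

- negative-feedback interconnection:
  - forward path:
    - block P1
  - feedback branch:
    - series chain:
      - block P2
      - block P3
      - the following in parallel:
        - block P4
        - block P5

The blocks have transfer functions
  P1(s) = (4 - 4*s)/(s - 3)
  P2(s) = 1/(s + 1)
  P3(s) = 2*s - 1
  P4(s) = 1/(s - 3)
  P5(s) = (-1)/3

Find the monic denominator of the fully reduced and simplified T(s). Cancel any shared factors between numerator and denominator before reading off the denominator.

Step 1: parallel reduction of P4, P5: (6 - s)/(3*s - 9)
Step 2: series reduction of P2, P3, (P4+P5): (-2*s^2 + 13*s - 6)/(3*s^2 - 6*s - 9)
Step 3: close the feedback loop around P1, (P2*P3*(P4+P5)): (-12*s^3 + 36*s^2 + 12*s - 36)/(11*s^3 - 75*s^2 + 85*s + 3)
No further cancellation is possible in the step-3 result, so that is T(s). Its denominator becomes monic after dividing by the leading coefficient 11.

Final answer: s^3 - 75*s^2/11 + 85*s/11 + 3/11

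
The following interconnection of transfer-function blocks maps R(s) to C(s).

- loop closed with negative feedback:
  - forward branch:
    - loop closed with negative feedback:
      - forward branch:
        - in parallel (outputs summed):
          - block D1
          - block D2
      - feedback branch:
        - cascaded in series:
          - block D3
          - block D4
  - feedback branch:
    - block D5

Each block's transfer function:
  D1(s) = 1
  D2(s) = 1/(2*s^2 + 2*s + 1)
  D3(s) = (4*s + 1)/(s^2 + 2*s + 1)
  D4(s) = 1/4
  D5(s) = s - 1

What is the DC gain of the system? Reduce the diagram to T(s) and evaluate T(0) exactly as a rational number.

Reducing step by step:

(1) parallel reduction of D1, D2 = (2*s^2 + 2*s + 2)/(2*s^2 + 2*s + 1)
(2) multiply D3, D4 (series) = (4*s + 1)/(4*s^2 + 8*s + 4)
(3) collapse the loop ((D1+D2) forward, (D3*D4) return) = (4*s^4 + 12*s^3 + 16*s^2 + 12*s + 4)/(4*s^4 + 16*s^3 + 19*s^2 + 13*s + 3)
(4) collapse the loop ([(D1+D2)/(1+(D1+D2)*(D3*D4))] forward, D5 return) = (4*s^4 + 12*s^3 + 16*s^2 + 12*s + 4)/(4*s^5 + 12*s^4 + 20*s^3 + 15*s^2 + 5*s - 1)
The step-4 result is T(s). Setting s = 0: T(0) = 4/(-1) = -4.

Answer: -4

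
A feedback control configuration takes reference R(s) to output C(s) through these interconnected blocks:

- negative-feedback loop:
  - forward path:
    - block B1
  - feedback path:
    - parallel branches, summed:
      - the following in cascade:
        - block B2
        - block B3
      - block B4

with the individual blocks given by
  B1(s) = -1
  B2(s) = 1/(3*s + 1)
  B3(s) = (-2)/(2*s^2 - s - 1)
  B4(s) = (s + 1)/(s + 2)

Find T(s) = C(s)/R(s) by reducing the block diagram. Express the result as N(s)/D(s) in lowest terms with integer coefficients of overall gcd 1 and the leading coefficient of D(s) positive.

(1) combine B2, B3 in series gives (-2)/(6*s^3 - s^2 - 4*s - 1)
(2) sum the parallel branches (B2*B3), B4 gives (6*s^4 + 5*s^3 - 5*s^2 - 7*s - 5)/(6*s^4 + 11*s^3 - 6*s^2 - 9*s - 2)
(3) reduce the feedback loop with forward B1 and return ((B2*B3)+B4), giving the overall T(s)

Hence the answer: (-6*s^4 - 11*s^3 + 6*s^2 + 9*s + 2)/(6*s^3 - s^2 - 2*s + 3)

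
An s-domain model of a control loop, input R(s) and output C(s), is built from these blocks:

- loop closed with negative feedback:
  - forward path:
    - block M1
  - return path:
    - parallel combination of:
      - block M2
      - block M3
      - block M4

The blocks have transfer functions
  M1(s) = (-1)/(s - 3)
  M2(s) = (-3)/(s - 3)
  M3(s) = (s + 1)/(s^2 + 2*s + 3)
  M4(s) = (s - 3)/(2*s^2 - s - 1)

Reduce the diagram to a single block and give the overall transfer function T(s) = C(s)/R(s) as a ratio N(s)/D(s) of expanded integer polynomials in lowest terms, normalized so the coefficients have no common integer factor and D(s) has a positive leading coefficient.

Answer: (-2*s^5 + 3*s^4 + 6*s^3 + 14*s^2 - 12*s - 9)/(2*s^6 - 9*s^5 + 6*s^4 + 22*s^3 + 68*s^2 - 47*s - 66)

Working:
Step 1 - combine M2, M3, M4 in parallel -> (-3*s^4 - 18*s^3 - 14*s^2 + 20*s + 39)/(2*s^5 - 3*s^4 - 6*s^3 - 14*s^2 + 12*s + 9)
Step 2 - collapse the loop (M1 forward, (M2+M3+M4) return): this yields T(s), and no further normalization is needed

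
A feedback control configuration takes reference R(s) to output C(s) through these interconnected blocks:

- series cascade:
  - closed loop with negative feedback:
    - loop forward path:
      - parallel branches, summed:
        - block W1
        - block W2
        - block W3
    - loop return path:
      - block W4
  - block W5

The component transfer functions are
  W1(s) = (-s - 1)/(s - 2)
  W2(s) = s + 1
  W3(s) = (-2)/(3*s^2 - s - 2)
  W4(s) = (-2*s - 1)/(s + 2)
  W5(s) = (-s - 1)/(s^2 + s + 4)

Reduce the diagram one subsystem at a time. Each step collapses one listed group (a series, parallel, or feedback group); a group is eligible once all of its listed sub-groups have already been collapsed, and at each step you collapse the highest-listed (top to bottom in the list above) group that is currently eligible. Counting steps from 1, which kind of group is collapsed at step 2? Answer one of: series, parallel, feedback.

[1] add W1, W2, W3 (parallel)
[2] feedback reduction of (W1+W2+W3), W4
[3] cascade [(W1+W2+W3)/(1+(W1+W2+W3)*W4)], W5
At step 2 the group reduced is feedback.

Final answer: feedback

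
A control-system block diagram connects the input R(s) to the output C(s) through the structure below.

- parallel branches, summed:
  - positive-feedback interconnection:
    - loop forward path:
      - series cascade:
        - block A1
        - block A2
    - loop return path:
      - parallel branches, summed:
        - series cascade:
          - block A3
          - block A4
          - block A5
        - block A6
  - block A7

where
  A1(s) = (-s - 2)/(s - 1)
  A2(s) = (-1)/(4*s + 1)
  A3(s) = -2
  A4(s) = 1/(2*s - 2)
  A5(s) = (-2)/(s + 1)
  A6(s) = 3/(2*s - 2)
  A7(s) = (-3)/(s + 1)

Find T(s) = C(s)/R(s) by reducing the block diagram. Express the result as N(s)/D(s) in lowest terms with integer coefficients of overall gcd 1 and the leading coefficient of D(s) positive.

Reducing step by step:

Step 1 - series reduction of A1, A2 -> (s + 2)/(4*s^2 - 3*s - 1)
Step 2 - reduce the series chain A3, A4, A5 -> 2/(s^2 - 1)
Step 3 - combine (A3*A4*A5), A6 in parallel -> (3*s + 7)/(2*s^2 - 2)
Step 4 - collapse the loop ((A1*A2) forward, ((A3*A4*A5)+A6) return) -> (2*s^3 + 4*s^2 - 2*s - 4)/(8*s^4 - 6*s^3 - 13*s^2 - 7*s - 12)
Step 5 - add [(A1*A2)/(1-(A1*A2)*((A3*A4*A5)+A6))], A7 (parallel), giving the overall T(s)

Answer: (-22*s^4 + 24*s^3 + 41*s^2 + 15*s + 32)/(8*s^5 + 2*s^4 - 19*s^3 - 20*s^2 - 19*s - 12)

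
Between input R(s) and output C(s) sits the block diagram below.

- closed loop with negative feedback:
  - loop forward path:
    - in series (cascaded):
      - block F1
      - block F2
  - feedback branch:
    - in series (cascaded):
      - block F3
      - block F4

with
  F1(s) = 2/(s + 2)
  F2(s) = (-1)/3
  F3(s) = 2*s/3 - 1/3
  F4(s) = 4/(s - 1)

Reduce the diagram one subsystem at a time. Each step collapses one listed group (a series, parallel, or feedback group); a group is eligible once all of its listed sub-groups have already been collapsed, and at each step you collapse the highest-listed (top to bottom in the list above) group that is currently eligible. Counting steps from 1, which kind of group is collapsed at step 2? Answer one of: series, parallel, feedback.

Reducing step by step:

Step 1. multiply F1, F2 (series)
Step 2. reduce the series chain F3, F4
Step 3. reduce the feedback loop with forward (F1*F2) and return (F3*F4)
Step 2 collapses a series group.

Answer: series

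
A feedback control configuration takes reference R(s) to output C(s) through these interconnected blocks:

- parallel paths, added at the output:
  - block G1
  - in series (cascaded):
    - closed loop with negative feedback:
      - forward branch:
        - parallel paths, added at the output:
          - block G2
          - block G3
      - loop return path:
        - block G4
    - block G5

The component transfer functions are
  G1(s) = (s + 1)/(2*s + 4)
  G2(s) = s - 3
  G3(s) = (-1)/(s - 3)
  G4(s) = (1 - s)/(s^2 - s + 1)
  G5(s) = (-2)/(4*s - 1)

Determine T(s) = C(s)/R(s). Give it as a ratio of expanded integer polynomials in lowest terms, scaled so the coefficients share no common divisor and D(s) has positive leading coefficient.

The answer is (-4*s^5 + 32*s^4 - 35*s^3 - 77*s^2 + 105*s - 69)/(24*s^4 - 38*s^3 - 112*s^2 + 110*s - 20).

Reasoning:
Step 1 - add G2, G3 (parallel) gives (s^2 - 6*s + 8)/(s - 3)
Step 2 - close the feedback loop around (G2+G3), G4 gives (s^4 - 7*s^3 + 15*s^2 - 14*s + 8)/(3*s^2 - 10*s + 5)
Step 3 - multiply [(G2+G3)/(1+(G2+G3)*G4)], G5 (series) gives (-2*s^4 + 14*s^3 - 30*s^2 + 28*s - 16)/(12*s^3 - 43*s^2 + 30*s - 5)
Step 4 - sum the parallel branches G1, ([(G2+G3)/(1+(G2+G3)*G4)]*G5); the result is T(s) itself (integer coefficients, no common factor, positive leading denominator coefficient)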